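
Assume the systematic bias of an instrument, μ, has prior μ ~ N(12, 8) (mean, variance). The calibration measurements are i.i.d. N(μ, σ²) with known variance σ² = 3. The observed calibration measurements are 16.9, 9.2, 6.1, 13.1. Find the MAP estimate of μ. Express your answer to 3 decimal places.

μ̂_MAP = 11.383

n = 4; x̄ = (16.9 + 9.2 + 6.1 + 13.1)/4 = 45.3/4 = 11.325.
For a Normal prior and Normal likelihood with known variance, the posterior is Normal; its mode equals its mean, the precision-weighted average.
Prior precision 1/σ₀² = 1/8 = 0.125; data precision n/σ² = 4/3.
μ̂ = (0.125·12 + (4/3)·11.325) / (0.125 + 4/3) = 16.6/(35/24) = 1992/175 ≈ 11.383.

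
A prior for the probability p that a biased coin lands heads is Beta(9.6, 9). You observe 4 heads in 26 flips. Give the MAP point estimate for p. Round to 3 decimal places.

Prior: Beta(9.6, 9).
Data: 4 successes in 26 trials. The binomial likelihood contributes p^4(1−p)^22, so the posterior is Beta(9.6+4, 9+22) = Beta(13.6, 31).
For Beta(a, b) with a, b > 1 the mode is (a−1)/(a+b−2) = 12.6/42.6 ≈ 0.296.

p̂_MAP = 0.296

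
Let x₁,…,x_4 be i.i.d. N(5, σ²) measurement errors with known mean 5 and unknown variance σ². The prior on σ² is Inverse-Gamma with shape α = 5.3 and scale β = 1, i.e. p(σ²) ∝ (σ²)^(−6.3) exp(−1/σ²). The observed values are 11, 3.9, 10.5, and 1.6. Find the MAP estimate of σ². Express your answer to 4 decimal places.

σ̂²_MAP = 4.8807

Sum of squared deviations about the known mean: SS = (11−5)² + (3.9−5)² + (10.5−5)² + (1.6−5)² = 79.02.
The Normal likelihood contributes (σ²)^(−n/2) exp(−SS/(2σ²)), so the posterior is Inverse-Gamma(α + n/2, β + SS/2) = Inverse-Gamma(7.3, 40.51).
The mode of Inverse-Gamma(a, b) is b/(a+1) = 40.51/8.3 ≈ 4.8807.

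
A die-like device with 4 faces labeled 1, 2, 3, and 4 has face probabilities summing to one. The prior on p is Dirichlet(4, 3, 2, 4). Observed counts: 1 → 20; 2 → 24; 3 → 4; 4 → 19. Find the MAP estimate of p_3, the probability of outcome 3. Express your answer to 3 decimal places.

MAP estimate: 0.066

The posterior is Dirichlet(αᵢ + nᵢ) = Dirichlet(24, 27, 6, 23).
For a Dirichlet(a₁,…,a_K) with all aᵢ > 1, the mode has j-th component (aⱼ − 1)/(Σaᵢ − K).
Here Σaᵢ = 80 and K = 4, so p_3 = (6 − 1)/(80 − 4) = 5/76 ≈ 0.066.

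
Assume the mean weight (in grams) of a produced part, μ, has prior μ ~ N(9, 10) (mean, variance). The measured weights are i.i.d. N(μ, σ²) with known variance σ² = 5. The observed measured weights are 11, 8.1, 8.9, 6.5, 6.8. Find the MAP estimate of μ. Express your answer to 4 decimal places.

μ̂_MAP = 8.3273

n = 5; x̄ = (11 + 8.1 + 8.9 + 6.5 + 6.8)/5 = 41.3/5 = 8.26.
For a Normal prior and Normal likelihood with known variance, the posterior is Normal; its mode equals its mean, the precision-weighted average.
Prior precision 1/σ₀² = 1/10 = 0.1; data precision n/σ² = 5/5 = 1.
μ̂ = (0.1·9 + 1·8.26) / (0.1 + 1) = 9.16/1.1 = 458/55 ≈ 8.3273.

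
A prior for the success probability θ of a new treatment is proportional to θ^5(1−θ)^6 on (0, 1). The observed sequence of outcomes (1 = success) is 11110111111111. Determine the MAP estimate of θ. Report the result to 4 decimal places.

θ̂_MAP = 0.7200

The prior density ∝ θ^5(1−θ)^6 is the kernel of Beta(6, 7).
Data: 13 successes in 14 trials (from the sequence). The binomial likelihood contributes θ^13(1−θ)^1, so the posterior is Beta(6+13, 7+1) = Beta(19, 8).
For Beta(a, b) with a, b > 1 the mode is (a−1)/(a+b−2) = 18/25 ≈ 0.7200.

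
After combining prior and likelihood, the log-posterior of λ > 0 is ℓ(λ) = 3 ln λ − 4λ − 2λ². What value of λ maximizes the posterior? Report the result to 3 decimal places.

λ̂_MAP = 0.500

ℓ'(λ) = 3/λ − 4 − 4λ. Setting this to zero and multiplying by λ: 4λ² + 4λ − 3 = 0.
λ = (−4 + √(4² + 4·4·3)) / (2·4) = (−4 + √64) / 8 = (−4 + 8)/8 = 1/2.
ℓ''(λ) = −3/λ² − 4 < 0, confirming a maximum.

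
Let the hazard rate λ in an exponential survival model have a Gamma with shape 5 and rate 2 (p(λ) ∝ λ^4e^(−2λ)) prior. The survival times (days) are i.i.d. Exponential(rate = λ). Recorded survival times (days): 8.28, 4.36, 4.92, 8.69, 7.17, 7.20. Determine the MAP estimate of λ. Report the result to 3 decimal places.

λ̂_MAP = 0.235

The Exponential(rate=λ) likelihood is ∝ λ^n e^(−λΣtᵢ). Here n = 6 and Σtᵢ = 8.28 + 4.36 + 4.92 + 8.69 + 7.17 + 7.20 = 40.62.
Posterior ∝ λ^4e^(−2λ) · λ^6e^(−40.62λ) = λ^10e^(−42.62λ), i.e. Gamma(11, 42.62).
Mode = (a−1)/b = 10/42.62 ≈ 0.235.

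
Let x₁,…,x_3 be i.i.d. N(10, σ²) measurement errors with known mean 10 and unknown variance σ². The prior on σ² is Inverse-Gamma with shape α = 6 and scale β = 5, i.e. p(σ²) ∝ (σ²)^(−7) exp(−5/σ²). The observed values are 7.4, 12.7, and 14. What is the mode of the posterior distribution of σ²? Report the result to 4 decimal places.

σ̂²_MAP = 2.3559

Sum of squared deviations about the known mean: SS = (7.4−10)² + (12.7−10)² + (14−10)² = 30.05.
The Normal likelihood contributes (σ²)^(−n/2) exp(−SS/(2σ²)), so the posterior is Inverse-Gamma(α + n/2, β + SS/2) = Inverse-Gamma(7.5, 20.025).
The mode of Inverse-Gamma(a, b) is b/(a+1) = 20.025/8.5 ≈ 2.3559.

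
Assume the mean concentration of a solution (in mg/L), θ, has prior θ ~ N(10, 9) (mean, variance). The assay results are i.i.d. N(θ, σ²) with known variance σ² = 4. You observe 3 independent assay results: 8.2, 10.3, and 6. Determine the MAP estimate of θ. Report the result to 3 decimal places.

θ̂_MAP = 8.403

n = 3; x̄ = (8.2 + 10.3 + 6)/3 = 24.5/3 = 49/6 ≈ 8.1667.
For a Normal prior and Normal likelihood with known variance, the posterior is Normal; its mode equals its mean, the precision-weighted average.
Prior precision 1/σ₀² = 1/9; data precision n/σ² = 3/4 = 0.75.
θ̂ = ((1/9)·10 + 0.75·(49/6)) / (1/9 + 0.75) = (521/72)/(31/36) = 521/62 ≈ 8.403.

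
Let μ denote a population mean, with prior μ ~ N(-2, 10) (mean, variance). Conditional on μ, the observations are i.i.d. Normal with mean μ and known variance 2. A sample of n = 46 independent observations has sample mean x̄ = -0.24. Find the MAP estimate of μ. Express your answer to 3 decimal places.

μ̂_MAP = -0.248

n = 46, x̄ = -0.24.
For a Normal prior and Normal likelihood with known variance, the posterior is Normal; its mode equals its mean, the precision-weighted average.
Prior precision 1/σ₀² = 1/10 = 0.1; data precision n/σ² = 46/2 = 23.
μ̂ = (0.1·(-2) + 23·(-0.24)) / (0.1 + 23) = (-5.72)/23.1 = -26/105 ≈ -0.248.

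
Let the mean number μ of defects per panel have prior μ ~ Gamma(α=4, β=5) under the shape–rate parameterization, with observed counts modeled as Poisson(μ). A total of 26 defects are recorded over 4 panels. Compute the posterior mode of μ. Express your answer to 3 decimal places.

Σxᵢ = 26, n = 4.
Posterior ∝ μ^3e^(−5μ) · μ^26e^(−4μ) = μ^29e^(−9μ), i.e. Gamma(shape=30, rate=9).
The mode of a Gamma(a, b) with a ≥ 1 (shape–rate) is (a−1)/b = 29/9 ≈ 3.222.

μ̂_MAP = 3.222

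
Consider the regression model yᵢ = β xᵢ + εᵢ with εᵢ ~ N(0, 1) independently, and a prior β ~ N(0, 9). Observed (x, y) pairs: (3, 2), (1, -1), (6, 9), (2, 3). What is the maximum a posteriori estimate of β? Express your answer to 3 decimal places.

β̂_MAP = 1.297

log p(β | y) = −Σ(yᵢ − βxᵢ)²/(2·1) − β²/(2·9) + const.
Setting the derivative to zero: Σxᵢ(yᵢ − βxᵢ)/1 − β/9 = 0, so β = Σxᵢyᵢ / (Σxᵢ² + σ²/τ²).
Σxᵢyᵢ = 3·2 + 1·(-1) + 6·9 + 2·3 = 65; Σxᵢ² = 50; σ²/τ² = 1/9.
β̂_MAP = 65 / (50 + 1/9) = 65/(451/9) = 585/451 ≈ 1.297.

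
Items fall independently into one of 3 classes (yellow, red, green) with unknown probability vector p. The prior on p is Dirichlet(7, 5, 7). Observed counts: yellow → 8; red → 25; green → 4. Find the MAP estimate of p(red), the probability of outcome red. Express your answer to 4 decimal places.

The posterior is Dirichlet(αᵢ + nᵢ) = Dirichlet(15, 30, 11).
For a Dirichlet(a₁,…,a_K) with all aᵢ > 1, the mode has j-th component (aⱼ − 1)/(Σaᵢ − K).
Here Σaᵢ = 56 and K = 3, so p(red) = (30 − 1)/(56 − 3) = 29/53 ≈ 0.5472.

MAP estimate of p(red) = 0.5472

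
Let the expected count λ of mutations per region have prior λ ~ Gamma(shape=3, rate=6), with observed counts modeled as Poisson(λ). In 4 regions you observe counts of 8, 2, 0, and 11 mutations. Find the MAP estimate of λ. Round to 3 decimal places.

λ̂_MAP = 2.300

Σxᵢ = 8+2+0+11 = 21, with n = 4.
Posterior ∝ λ^2e^(−6λ) · λ^21e^(−4λ) = λ^23e^(−10λ), i.e. Gamma(shape=24, rate=10).
The mode of a Gamma(a, b) with a ≥ 1 (shape–rate) is (a−1)/b = 23/10 ≈ 2.300.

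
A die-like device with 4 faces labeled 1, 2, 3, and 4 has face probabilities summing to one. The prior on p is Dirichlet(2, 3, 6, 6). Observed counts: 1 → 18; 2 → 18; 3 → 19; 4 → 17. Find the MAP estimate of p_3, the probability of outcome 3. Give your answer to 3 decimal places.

The posterior is Dirichlet(αᵢ + nᵢ) = Dirichlet(20, 21, 25, 23).
For a Dirichlet(a₁,…,a_K) with all aᵢ > 1, the mode has j-th component (aⱼ − 1)/(Σaᵢ − K).
Here Σaᵢ = 89 and K = 4, so p_3 = (25 − 1)/(89 − 4) = 24/85 ≈ 0.282.

MAP estimate: 0.282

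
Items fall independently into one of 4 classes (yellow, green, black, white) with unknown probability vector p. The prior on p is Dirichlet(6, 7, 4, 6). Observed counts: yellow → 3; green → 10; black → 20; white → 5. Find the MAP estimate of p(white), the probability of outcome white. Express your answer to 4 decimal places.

The posterior is Dirichlet(αᵢ + nᵢ) = Dirichlet(9, 17, 24, 11).
For a Dirichlet(a₁,…,a_K) with all aᵢ > 1, the mode has j-th component (aⱼ − 1)/(Σaᵢ − K).
Here Σaᵢ = 61 and K = 4, so p(white) = (11 − 1)/(61 − 4) = 10/57 ≈ 0.1754.

MAP estimate of p(white) = 0.1754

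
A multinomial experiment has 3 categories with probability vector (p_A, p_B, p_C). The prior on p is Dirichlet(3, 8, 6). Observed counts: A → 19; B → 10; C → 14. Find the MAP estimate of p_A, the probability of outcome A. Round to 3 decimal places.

The posterior is Dirichlet(αᵢ + nᵢ) = Dirichlet(22, 18, 20).
For a Dirichlet(a₁,…,a_K) with all aᵢ > 1, the mode has j-th component (aⱼ − 1)/(Σaᵢ − K).
Here Σaᵢ = 60 and K = 3, so p_A = (22 − 1)/(60 − 3) = 21/57 ≈ 0.368.

MAP estimate of p_A = 0.368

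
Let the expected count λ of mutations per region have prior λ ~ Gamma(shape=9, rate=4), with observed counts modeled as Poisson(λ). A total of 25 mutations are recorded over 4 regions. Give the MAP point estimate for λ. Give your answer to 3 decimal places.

Σxᵢ = 25, n = 4.
Posterior ∝ λ^8e^(−4λ) · λ^25e^(−4λ) = λ^33e^(−8λ), i.e. Gamma(shape=34, rate=8).
The mode of a Gamma(a, b) with a ≥ 1 (shape–rate) is (a−1)/b = 33/8 ≈ 4.125.

λ̂_MAP = 4.125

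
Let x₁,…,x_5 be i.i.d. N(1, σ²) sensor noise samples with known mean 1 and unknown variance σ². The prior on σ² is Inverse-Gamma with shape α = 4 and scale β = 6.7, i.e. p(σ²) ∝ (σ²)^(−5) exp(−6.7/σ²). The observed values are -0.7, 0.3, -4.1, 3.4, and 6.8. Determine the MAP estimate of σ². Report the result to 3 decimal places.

σ̂²_MAP = 5.479

Sum of squared deviations about the known mean: SS = (-0.7−1)² + (0.3−1)² + (-4.1−1)² + (3.4−1)² + (6.8−1)² = 68.79.
The Normal likelihood contributes (σ²)^(−n/2) exp(−SS/(2σ²)), so the posterior is Inverse-Gamma(α + n/2, β + SS/2) = Inverse-Gamma(6.5, 41.095).
The mode of Inverse-Gamma(a, b) is b/(a+1) = 41.095/7.5 ≈ 5.479.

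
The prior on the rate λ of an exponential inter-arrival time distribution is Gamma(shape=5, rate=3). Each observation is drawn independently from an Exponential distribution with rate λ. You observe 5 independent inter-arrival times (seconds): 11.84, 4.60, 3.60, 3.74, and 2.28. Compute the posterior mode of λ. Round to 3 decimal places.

λ̂_MAP = 0.310

The Exponential(rate=λ) likelihood is ∝ λ^n e^(−λΣtᵢ). Here n = 5 and Σtᵢ = 11.84 + 4.60 + 3.60 + 3.74 + 2.28 = 26.06.
Posterior ∝ λ^4e^(−3λ) · λ^5e^(−26.06λ) = λ^9e^(−29.06λ), i.e. Gamma(10, 29.06).
Mode = (a−1)/b = 9/29.06 ≈ 0.310.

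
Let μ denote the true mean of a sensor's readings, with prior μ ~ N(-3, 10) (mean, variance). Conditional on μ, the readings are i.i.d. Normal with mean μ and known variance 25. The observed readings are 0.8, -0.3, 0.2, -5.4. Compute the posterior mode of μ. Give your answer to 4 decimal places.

μ̂_MAP = -1.8769

n = 4; x̄ = (0.8 + (-0.3) + 0.2 + (-5.4))/4 = -4.7/4 = -1.175.
For a Normal prior and Normal likelihood with known variance, the posterior is Normal; its mode equals its mean, the precision-weighted average.
Prior precision 1/σ₀² = 1/10 = 0.1; data precision n/σ² = 4/25 = 0.16.
μ̂ = (0.1·(-3) + 0.16·(-1.175)) / (0.1 + 0.16) = (-0.488)/0.26 = -122/65 ≈ -1.8769.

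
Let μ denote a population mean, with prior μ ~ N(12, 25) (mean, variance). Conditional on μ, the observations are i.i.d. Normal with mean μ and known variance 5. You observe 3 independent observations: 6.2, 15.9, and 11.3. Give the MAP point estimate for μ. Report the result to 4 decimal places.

n = 3; x̄ = (6.2 + 15.9 + 11.3)/3 = 33.4/3 = 167/15 ≈ 11.1333.
For a Normal prior and Normal likelihood with known variance, the posterior is Normal; its mode equals its mean, the precision-weighted average.
Prior precision 1/σ₀² = 1/25 = 0.04; data precision n/σ² = 3/5 = 0.6.
μ̂ = (0.04·12 + 0.6·(167/15)) / (0.04 + 0.6) = 7.16/0.64 = 11.1875.

μ̂_MAP = 11.1875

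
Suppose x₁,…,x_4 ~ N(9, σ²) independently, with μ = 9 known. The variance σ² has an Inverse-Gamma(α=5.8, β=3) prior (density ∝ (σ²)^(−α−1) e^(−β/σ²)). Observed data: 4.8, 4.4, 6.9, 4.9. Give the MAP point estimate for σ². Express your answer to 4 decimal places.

Sum of squared deviations about the known mean: SS = (4.8−9)² + (4.4−9)² + (6.9−9)² + (4.9−9)² = 60.02.
The Normal likelihood contributes (σ²)^(−n/2) exp(−SS/(2σ²)), so the posterior is Inverse-Gamma(α + n/2, β + SS/2) = Inverse-Gamma(7.8, 33.01).
The mode of Inverse-Gamma(a, b) is b/(a+1) = 33.01/8.8 ≈ 3.7511.

σ̂²_MAP = 3.7511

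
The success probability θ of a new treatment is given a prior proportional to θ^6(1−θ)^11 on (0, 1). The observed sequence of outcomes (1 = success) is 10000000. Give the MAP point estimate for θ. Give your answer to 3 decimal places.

The prior density ∝ θ^6(1−θ)^11 is the kernel of Beta(7, 12).
Data: 1 success in 8 trials (from the sequence). The binomial likelihood contributes θ(1−θ)^7, so the posterior is Beta(7+1, 12+7) = Beta(8, 19).
For Beta(a, b) with a, b > 1 the mode is (a−1)/(a+b−2) = 7/25 ≈ 0.280.

θ̂_MAP = 0.280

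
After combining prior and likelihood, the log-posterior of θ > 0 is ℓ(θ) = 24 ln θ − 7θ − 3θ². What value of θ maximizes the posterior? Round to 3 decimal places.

ℓ'(θ) = 24/θ − 7 − 6θ. Setting this to zero and multiplying by θ: 6θ² + 7θ − 24 = 0.
θ = (−7 + √(7² + 4·6·24)) / (2·6) = (−7 + √625) / 12 = (−7 + 25)/12 = 3/2.
ℓ''(θ) = −24/θ² − 6 < 0, confirming a maximum.

θ̂_MAP = 1.500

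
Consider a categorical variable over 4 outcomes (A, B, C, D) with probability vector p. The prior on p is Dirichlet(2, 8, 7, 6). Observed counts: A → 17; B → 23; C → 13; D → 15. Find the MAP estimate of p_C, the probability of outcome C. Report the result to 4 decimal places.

The posterior is Dirichlet(αᵢ + nᵢ) = Dirichlet(19, 31, 20, 21).
For a Dirichlet(a₁,…,a_K) with all aᵢ > 1, the mode has j-th component (aⱼ − 1)/(Σaᵢ − K).
Here Σaᵢ = 91 and K = 4, so p_C = (20 − 1)/(91 − 4) = 19/87 ≈ 0.2184.

MAP estimate of p_C = 0.2184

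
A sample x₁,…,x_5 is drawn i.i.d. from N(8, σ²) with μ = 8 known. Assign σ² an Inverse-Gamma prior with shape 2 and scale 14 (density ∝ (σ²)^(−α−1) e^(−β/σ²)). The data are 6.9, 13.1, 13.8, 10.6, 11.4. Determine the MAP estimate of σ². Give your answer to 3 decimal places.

Sum of squared deviations about the known mean: SS = (6.9−8)² + (13.1−8)² + (13.8−8)² + (10.6−8)² + (11.4−8)² = 79.18.
The Normal likelihood contributes (σ²)^(−n/2) exp(−SS/(2σ²)), so the posterior is Inverse-Gamma(α + n/2, β + SS/2) = Inverse-Gamma(4.5, 53.59).
The mode of Inverse-Gamma(a, b) is b/(a+1) = 53.59/5.5 ≈ 9.744.

σ̂²_MAP = 9.744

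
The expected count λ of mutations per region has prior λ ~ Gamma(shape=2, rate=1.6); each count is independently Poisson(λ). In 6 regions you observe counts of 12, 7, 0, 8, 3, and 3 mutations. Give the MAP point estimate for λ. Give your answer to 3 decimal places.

λ̂_MAP = 4.474

Σxᵢ = 12+7+0+8+3+3 = 33, with n = 6.
Posterior ∝ λe^(−1.6λ) · λ^33e^(−6λ) = λ^34e^(−7.6λ), i.e. Gamma(shape=35, rate=7.6).
The mode of a Gamma(a, b) with a ≥ 1 (shape–rate) is (a−1)/b = 34/7.6 ≈ 4.474.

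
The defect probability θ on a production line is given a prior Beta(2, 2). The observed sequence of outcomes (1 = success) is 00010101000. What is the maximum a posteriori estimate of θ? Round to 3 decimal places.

Prior: Beta(2, 2).
Data: 3 successes in 11 trials (from the sequence). The binomial likelihood contributes θ^3(1−θ)^8, so the posterior is Beta(2+3, 2+8) = Beta(5, 10).
For Beta(a, b) with a, b > 1 the mode is (a−1)/(a+b−2) = 4/13 ≈ 0.308.

θ̂_MAP = 0.308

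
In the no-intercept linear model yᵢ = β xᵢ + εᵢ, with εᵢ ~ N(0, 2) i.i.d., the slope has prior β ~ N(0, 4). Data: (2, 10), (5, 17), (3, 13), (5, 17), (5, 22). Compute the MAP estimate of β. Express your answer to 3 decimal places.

β̂_MAP = 3.831

log p(β | y) = −Σ(yᵢ − βxᵢ)²/(2·2) − β²/(2·4) + const.
Setting the derivative to zero: Σxᵢ(yᵢ − βxᵢ)/2 − β/4 = 0, so β = Σxᵢyᵢ / (Σxᵢ² + σ²/τ²).
Σxᵢyᵢ = 2·10 + 5·17 + 3·13 + 5·17 + 5·22 = 339; Σxᵢ² = 88; σ²/τ² = 0.5.
β̂_MAP = 339 / (88 + 0.5) = 339/88.5 ≈ 3.831.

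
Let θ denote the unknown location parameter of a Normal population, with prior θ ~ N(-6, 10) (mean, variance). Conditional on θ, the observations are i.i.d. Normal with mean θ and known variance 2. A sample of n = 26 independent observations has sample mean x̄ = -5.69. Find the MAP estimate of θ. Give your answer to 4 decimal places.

n = 26, x̄ = -5.69.
For a Normal prior and Normal likelihood with known variance, the posterior is Normal; its mode equals its mean, the precision-weighted average.
Prior precision 1/σ₀² = 1/10 = 0.1; data precision n/σ² = 26/2 = 13.
θ̂ = (0.1·(-6) + 13·(-5.69)) / (0.1 + 13) = (-74.57)/13.1 = -7457/1310 ≈ -5.6924.

θ̂_MAP = -5.6924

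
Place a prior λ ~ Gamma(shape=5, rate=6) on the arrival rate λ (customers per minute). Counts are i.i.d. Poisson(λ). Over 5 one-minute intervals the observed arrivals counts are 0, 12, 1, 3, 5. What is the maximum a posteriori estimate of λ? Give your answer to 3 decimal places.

Σxᵢ = 0+12+1+3+5 = 21, with n = 5.
Posterior ∝ λ^4e^(−6λ) · λ^21e^(−5λ) = λ^25e^(−11λ), i.e. Gamma(shape=26, rate=11).
The mode of a Gamma(a, b) with a ≥ 1 (shape–rate) is (a−1)/b = 25/11 ≈ 2.273.

λ̂_MAP = 2.273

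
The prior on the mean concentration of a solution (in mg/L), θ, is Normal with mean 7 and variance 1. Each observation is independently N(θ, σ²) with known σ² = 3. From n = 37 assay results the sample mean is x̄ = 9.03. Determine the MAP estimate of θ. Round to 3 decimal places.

n = 37, x̄ = 9.03.
For a Normal prior and Normal likelihood with known variance, the posterior is Normal; its mode equals its mean, the precision-weighted average.
Prior precision 1/σ₀² = 1/1 = 1; data precision n/σ² = 37/3.
θ̂ = (1·7 + (37/3)·9.03) / (1 + 37/3) = 118.37/(40/3) = 8.87775 ≈ 8.878.

θ̂_MAP = 8.878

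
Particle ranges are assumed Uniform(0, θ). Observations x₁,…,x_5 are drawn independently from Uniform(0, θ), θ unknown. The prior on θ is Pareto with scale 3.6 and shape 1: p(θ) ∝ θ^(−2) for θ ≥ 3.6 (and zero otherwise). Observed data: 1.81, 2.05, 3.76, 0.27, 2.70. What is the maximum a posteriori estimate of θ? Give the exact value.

θ̂_MAP = 3.76

The Uniform(0, θ) likelihood is θ^(−n) for θ ≥ max(xᵢ), zero otherwise. Here max(xᵢ) = 3.76.
Posterior ∝ θ^(−2) · θ^(−5) = θ^(−7) on θ ≥ max(3.6, 3.76) = 3.76.
This density is strictly decreasing in θ, so the posterior mode lies at the lower boundary of the support.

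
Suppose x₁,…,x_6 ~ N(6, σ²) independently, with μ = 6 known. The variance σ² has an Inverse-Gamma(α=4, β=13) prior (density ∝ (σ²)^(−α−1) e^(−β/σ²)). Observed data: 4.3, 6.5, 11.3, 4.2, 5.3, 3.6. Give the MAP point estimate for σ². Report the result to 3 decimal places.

Sum of squared deviations about the known mean: SS = (4.3−6)² + (6.5−6)² + (11.3−6)² + (4.2−6)² + (5.3−6)² + (3.6−6)² = 40.72.
The Normal likelihood contributes (σ²)^(−n/2) exp(−SS/(2σ²)), so the posterior is Inverse-Gamma(α + n/2, β + SS/2) = Inverse-Gamma(7, 33.36).
The mode of Inverse-Gamma(a, b) is b/(a+1) = 33.36/8 ≈ 4.170.

σ̂²_MAP = 4.170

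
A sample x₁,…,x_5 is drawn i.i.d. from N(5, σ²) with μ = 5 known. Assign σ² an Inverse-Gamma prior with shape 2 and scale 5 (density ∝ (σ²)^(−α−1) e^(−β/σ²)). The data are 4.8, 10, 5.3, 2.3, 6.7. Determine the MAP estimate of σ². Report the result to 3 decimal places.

σ̂²_MAP = 4.119

Sum of squared deviations about the known mean: SS = (4.8−5)² + (10−5)² + (5.3−5)² + (2.3−5)² + (6.7−5)² = 35.31.
The Normal likelihood contributes (σ²)^(−n/2) exp(−SS/(2σ²)), so the posterior is Inverse-Gamma(α + n/2, β + SS/2) = Inverse-Gamma(4.5, 22.655).
The mode of Inverse-Gamma(a, b) is b/(a+1) = 22.655/5.5 ≈ 4.119.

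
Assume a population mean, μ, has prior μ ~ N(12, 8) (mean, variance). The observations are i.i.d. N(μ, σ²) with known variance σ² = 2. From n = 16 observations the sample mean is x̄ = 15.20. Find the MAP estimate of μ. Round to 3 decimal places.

n = 16, x̄ = 15.20.
For a Normal prior and Normal likelihood with known variance, the posterior is Normal; its mode equals its mean, the precision-weighted average.
Prior precision 1/σ₀² = 1/8 = 0.125; data precision n/σ² = 16/2 = 8.
μ̂ = (0.125·12 + 8·15.2) / (0.125 + 8) = 123.1/8.125 = 4924/325 ≈ 15.151.

μ̂_MAP = 15.151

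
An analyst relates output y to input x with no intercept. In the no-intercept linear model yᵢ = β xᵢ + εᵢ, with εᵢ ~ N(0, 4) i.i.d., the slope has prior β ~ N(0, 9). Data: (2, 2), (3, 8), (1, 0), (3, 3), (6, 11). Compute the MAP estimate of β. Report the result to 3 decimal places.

log p(β | y) = −Σ(yᵢ − βxᵢ)²/(2·4) − β²/(2·9) + const.
Setting the derivative to zero: Σxᵢ(yᵢ − βxᵢ)/4 − β/9 = 0, so β = Σxᵢyᵢ / (Σxᵢ² + σ²/τ²).
Σxᵢyᵢ = 2·2 + 3·8 + 1·0 + 3·3 + 6·11 = 103; Σxᵢ² = 59; σ²/τ² = 4/9.
β̂_MAP = 103 / (59 + 4/9) = 103/(535/9) = 927/535 ≈ 1.733.

β̂_MAP = 1.733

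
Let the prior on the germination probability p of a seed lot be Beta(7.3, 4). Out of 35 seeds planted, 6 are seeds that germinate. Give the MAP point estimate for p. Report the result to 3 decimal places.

Prior: Beta(7.3, 4).
Data: 6 successes in 35 trials. The binomial likelihood contributes p^6(1−p)^29, so the posterior is Beta(7.3+6, 4+29) = Beta(13.3, 33).
For Beta(a, b) with a, b > 1 the mode is (a−1)/(a+b−2) = 12.3/44.3 ≈ 0.278.

p̂_MAP = 0.278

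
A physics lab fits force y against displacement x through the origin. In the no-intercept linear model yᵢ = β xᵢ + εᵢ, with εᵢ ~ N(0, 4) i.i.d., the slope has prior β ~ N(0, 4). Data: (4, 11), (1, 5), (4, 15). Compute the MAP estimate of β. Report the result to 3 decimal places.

log p(β | y) = −Σ(yᵢ − βxᵢ)²/(2·4) − β²/(2·4) + const.
Setting the derivative to zero: Σxᵢ(yᵢ − βxᵢ)/4 − β/4 = 0, so β = Σxᵢyᵢ / (Σxᵢ² + σ²/τ²).
Σxᵢyᵢ = 4·11 + 1·5 + 4·15 = 109; Σxᵢ² = 33; σ²/τ² = 1.
β̂_MAP = 109 / (33 + 1) = 109/34 ≈ 3.206.

β̂_MAP = 3.206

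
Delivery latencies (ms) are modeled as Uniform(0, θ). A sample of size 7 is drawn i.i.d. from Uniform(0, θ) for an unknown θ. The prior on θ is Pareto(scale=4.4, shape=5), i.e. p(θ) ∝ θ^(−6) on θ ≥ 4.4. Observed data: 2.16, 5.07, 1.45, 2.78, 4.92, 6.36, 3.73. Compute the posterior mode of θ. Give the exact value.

The Uniform(0, θ) likelihood is θ^(−n) for θ ≥ max(xᵢ), zero otherwise. Here max(xᵢ) = 6.36.
Posterior ∝ θ^(−6) · θ^(−7) = θ^(−13) on θ ≥ max(4.4, 6.36) = 6.36.
This density is strictly decreasing in θ, so the posterior mode lies at the lower boundary of the support.

θ̂_MAP = 6.36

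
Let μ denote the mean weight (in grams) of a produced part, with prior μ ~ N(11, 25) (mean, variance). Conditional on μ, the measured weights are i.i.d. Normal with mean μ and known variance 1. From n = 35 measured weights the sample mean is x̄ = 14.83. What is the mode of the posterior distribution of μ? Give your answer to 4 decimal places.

μ̂_MAP = 14.8256

n = 35, x̄ = 14.83.
For a Normal prior and Normal likelihood with known variance, the posterior is Normal; its mode equals its mean, the precision-weighted average.
Prior precision 1/σ₀² = 1/25 = 0.04; data precision n/σ² = 35/1 = 35.
μ̂ = (0.04·11 + 35·14.83) / (0.04 + 35) = 519.49/35.04 = 51949/3504 ≈ 14.8256.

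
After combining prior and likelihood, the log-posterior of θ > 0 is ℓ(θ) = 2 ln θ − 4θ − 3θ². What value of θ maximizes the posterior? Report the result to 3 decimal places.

ℓ'(θ) = 2/θ − 4 − 6θ. Setting this to zero and multiplying by θ: 6θ² + 4θ − 2 = 0.
θ = (−4 + √(4² + 4·6·2)) / (2·6) = (−4 + √64) / 12 = (−4 + 8)/12 = 1/3.
ℓ''(θ) = −2/θ² − 6 < 0, confirming a maximum.

θ̂_MAP = 0.333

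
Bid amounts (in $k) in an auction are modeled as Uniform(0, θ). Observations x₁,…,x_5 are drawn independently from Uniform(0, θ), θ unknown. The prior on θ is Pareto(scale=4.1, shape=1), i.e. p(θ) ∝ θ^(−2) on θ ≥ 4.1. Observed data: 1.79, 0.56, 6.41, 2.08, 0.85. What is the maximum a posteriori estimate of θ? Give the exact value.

The Uniform(0, θ) likelihood is θ^(−n) for θ ≥ max(xᵢ), zero otherwise. Here max(xᵢ) = 6.41.
Posterior ∝ θ^(−2) · θ^(−5) = θ^(−7) on θ ≥ max(4.1, 6.41) = 6.41.
This density is strictly decreasing in θ, so the posterior mode lies at the lower boundary of the support.

θ̂_MAP = 6.41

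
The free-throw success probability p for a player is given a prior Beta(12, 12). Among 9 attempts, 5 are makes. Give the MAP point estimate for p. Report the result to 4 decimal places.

Prior: Beta(12, 12).
Data: 5 successes in 9 trials. The binomial likelihood contributes p^5(1−p)^4, so the posterior is Beta(12+5, 12+4) = Beta(17, 16).
For Beta(a, b) with a, b > 1 the mode is (a−1)/(a+b−2) = 16/31 ≈ 0.5161.

p̂_MAP = 0.5161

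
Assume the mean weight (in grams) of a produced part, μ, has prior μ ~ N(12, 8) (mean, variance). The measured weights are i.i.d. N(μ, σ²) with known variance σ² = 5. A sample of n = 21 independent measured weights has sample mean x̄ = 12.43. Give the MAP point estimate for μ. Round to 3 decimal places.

n = 21, x̄ = 12.43.
For a Normal prior and Normal likelihood with known variance, the posterior is Normal; its mode equals its mean, the precision-weighted average.
Prior precision 1/σ₀² = 1/8 = 0.125; data precision n/σ² = 21/5 = 4.2.
μ̂ = (0.125·12 + 4.2·12.43) / (0.125 + 4.2) = 53.706/4.325 = 53706/4325 ≈ 12.418.

μ̂_MAP = 12.418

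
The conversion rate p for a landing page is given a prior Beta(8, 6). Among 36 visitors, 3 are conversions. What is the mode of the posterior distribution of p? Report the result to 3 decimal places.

Prior: Beta(8, 6).
Data: 3 successes in 36 trials. The binomial likelihood contributes p^3(1−p)^33, so the posterior is Beta(8+3, 6+33) = Beta(11, 39).
For Beta(a, b) with a, b > 1 the mode is (a−1)/(a+b−2) = 10/48 ≈ 0.208.

p̂_MAP = 0.208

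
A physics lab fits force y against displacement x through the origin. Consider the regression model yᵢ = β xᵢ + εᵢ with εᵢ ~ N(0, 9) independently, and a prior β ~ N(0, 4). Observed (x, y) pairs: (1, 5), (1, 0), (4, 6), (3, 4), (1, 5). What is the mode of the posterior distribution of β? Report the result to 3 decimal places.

log p(β | y) = −Σ(yᵢ − βxᵢ)²/(2·9) − β²/(2·4) + const.
Setting the derivative to zero: Σxᵢ(yᵢ − βxᵢ)/9 − β/4 = 0, so β = Σxᵢyᵢ / (Σxᵢ² + σ²/τ²).
Σxᵢyᵢ = 1·5 + 1·0 + 4·6 + 3·4 + 1·5 = 46; Σxᵢ² = 28; σ²/τ² = 2.25.
β̂_MAP = 46 / (28 + 2.25) = 46/30.25 ≈ 1.521.

β̂_MAP = 1.521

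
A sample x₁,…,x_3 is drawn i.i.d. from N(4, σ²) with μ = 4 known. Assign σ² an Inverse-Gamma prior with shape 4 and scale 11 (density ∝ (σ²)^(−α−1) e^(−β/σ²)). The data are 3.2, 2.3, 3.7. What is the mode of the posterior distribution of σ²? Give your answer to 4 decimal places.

σ̂²_MAP = 1.9708

Sum of squared deviations about the known mean: SS = (3.2−4)² + (2.3−4)² + (3.7−4)² = 3.62.
The Normal likelihood contributes (σ²)^(−n/2) exp(−SS/(2σ²)), so the posterior is Inverse-Gamma(α + n/2, β + SS/2) = Inverse-Gamma(5.5, 12.81).
The mode of Inverse-Gamma(a, b) is b/(a+1) = 12.81/6.5 ≈ 1.9708.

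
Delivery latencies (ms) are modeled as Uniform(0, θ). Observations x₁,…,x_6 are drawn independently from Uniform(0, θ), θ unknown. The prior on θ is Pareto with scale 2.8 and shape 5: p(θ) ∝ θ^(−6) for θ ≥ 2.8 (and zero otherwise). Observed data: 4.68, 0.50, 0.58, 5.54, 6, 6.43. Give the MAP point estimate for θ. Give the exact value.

θ̂_MAP = 6.43

The Uniform(0, θ) likelihood is θ^(−n) for θ ≥ max(xᵢ), zero otherwise. Here max(xᵢ) = 6.43.
Posterior ∝ θ^(−6) · θ^(−6) = θ^(−12) on θ ≥ max(2.8, 6.43) = 6.43.
This density is strictly decreasing in θ, so the posterior mode lies at the lower boundary of the support.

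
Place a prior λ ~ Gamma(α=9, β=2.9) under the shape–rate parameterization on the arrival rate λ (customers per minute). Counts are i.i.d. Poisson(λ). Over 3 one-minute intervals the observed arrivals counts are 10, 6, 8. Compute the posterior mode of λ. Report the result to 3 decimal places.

λ̂_MAP = 5.424

Σxᵢ = 10+6+8 = 24, with n = 3.
Posterior ∝ λ^8e^(−2.9λ) · λ^24e^(−3λ) = λ^32e^(−5.9λ), i.e. Gamma(shape=33, rate=5.9).
The mode of a Gamma(a, b) with a ≥ 1 (shape–rate) is (a−1)/b = 32/5.9 ≈ 5.424.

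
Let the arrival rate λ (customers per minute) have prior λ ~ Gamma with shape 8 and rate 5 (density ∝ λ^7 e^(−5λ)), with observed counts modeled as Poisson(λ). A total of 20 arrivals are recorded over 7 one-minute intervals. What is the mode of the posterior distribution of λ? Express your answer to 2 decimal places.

Σxᵢ = 20, n = 7.
Posterior ∝ λ^7e^(−5λ) · λ^20e^(−7λ) = λ^27e^(−12λ), i.e. Gamma(shape=28, rate=12).
The mode of a Gamma(a, b) with a ≥ 1 (shape–rate) is (a−1)/b = 27/12 ≈ 2.25.

λ̂_MAP = 2.25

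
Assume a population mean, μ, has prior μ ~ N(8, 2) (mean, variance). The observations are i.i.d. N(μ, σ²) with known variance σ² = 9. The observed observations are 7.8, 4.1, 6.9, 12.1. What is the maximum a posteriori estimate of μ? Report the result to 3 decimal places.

μ̂_MAP = 7.871

n = 4; x̄ = (7.8 + 4.1 + 6.9 + 12.1)/4 = 30.9/4 = 7.725.
For a Normal prior and Normal likelihood with known variance, the posterior is Normal; its mode equals its mean, the precision-weighted average.
Prior precision 1/σ₀² = 1/2 = 0.5; data precision n/σ² = 4/9.
μ̂ = (0.5·8 + (4/9)·7.725) / (0.5 + 4/9) = (223/30)/(17/18) = 669/85 ≈ 7.871.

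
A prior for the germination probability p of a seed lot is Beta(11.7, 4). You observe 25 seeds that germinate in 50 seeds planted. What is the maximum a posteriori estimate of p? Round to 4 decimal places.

Prior: Beta(11.7, 4).
Data: 25 successes in 50 trials. The binomial likelihood contributes p^25(1−p)^25, so the posterior is Beta(11.7+25, 4+25) = Beta(36.7, 29).
For Beta(a, b) with a, b > 1 the mode is (a−1)/(a+b−2) = 35.7/63.7 ≈ 0.5604.

p̂_MAP = 0.5604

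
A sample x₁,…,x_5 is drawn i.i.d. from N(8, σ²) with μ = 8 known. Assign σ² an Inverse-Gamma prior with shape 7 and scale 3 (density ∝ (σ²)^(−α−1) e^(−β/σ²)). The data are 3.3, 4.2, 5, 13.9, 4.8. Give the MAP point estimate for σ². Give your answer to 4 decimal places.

σ̂²_MAP = 4.5990

Sum of squared deviations about the known mean: SS = (3.3−8)² + (4.2−8)² + (5−8)² + (13.9−8)² + (4.8−8)² = 90.58.
The Normal likelihood contributes (σ²)^(−n/2) exp(−SS/(2σ²)), so the posterior is Inverse-Gamma(α + n/2, β + SS/2) = Inverse-Gamma(9.5, 48.29).
The mode of Inverse-Gamma(a, b) is b/(a+1) = 48.29/10.5 ≈ 4.5990.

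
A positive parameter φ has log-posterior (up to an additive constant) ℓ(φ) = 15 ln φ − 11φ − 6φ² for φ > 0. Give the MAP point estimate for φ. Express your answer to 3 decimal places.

φ̂_MAP = 0.750

ℓ'(φ) = 15/φ − 11 − 12φ. Setting this to zero and multiplying by φ: 12φ² + 11φ − 15 = 0.
φ = (−11 + √(11² + 4·12·15)) / (2·12) = (−11 + √841) / 24 = (−11 + 29)/24 = 3/4.
ℓ''(φ) = −15/φ² − 12 < 0, confirming a maximum.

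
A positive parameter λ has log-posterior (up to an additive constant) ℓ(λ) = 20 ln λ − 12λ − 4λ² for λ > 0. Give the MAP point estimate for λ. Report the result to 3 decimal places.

λ̂_MAP = 1.000

ℓ'(λ) = 20/λ − 12 − 8λ. Setting this to zero and multiplying by λ: 8λ² + 12λ − 20 = 0.
λ = (−12 + √(12² + 4·8·20)) / (2·8) = (−12 + √784) / 16 = (−12 + 28)/16 = 1.
ℓ''(λ) = −20/λ² − 8 < 0, confirming a maximum.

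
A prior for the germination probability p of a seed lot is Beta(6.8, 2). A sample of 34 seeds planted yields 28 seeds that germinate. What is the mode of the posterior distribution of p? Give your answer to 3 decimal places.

p̂_MAP = 0.828

Prior: Beta(6.8, 2).
Data: 28 successes in 34 trials. The binomial likelihood contributes p^28(1−p)^6, so the posterior is Beta(6.8+28, 2+6) = Beta(34.8, 8).
For Beta(a, b) with a, b > 1 the mode is (a−1)/(a+b−2) = 33.8/40.8 ≈ 0.828.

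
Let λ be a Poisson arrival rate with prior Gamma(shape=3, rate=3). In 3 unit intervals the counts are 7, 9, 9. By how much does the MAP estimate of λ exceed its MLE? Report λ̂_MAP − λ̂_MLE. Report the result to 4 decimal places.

Σxᵢ = 25. Posterior is Gamma(28, 6); MAP = (28−1)/6 = 27/6 ≈ 4.50000.
MLE = x̄ = 25/3 ≈ 8.33333.
Difference = 27/6 − 25/3 = -23/6 ≈ -3.8333.

MAP − MLE = -3.8333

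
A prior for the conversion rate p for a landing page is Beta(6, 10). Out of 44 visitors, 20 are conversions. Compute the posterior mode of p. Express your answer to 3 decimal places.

Prior: Beta(6, 10).
Data: 20 successes in 44 trials. The binomial likelihood contributes p^20(1−p)^24, so the posterior is Beta(6+20, 10+24) = Beta(26, 34).
For Beta(a, b) with a, b > 1 the mode is (a−1)/(a+b−2) = 25/58 ≈ 0.431.

p̂_MAP = 0.431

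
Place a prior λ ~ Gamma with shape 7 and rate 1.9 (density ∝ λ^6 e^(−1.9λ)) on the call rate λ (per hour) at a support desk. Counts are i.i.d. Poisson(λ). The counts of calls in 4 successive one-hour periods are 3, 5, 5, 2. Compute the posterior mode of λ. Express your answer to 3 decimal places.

Σxᵢ = 3+5+5+2 = 15, with n = 4.
Posterior ∝ λ^6e^(−1.9λ) · λ^15e^(−4λ) = λ^21e^(−5.9λ), i.e. Gamma(shape=22, rate=5.9).
The mode of a Gamma(a, b) with a ≥ 1 (shape–rate) is (a−1)/b = 21/5.9 ≈ 3.559.

λ̂_MAP = 3.559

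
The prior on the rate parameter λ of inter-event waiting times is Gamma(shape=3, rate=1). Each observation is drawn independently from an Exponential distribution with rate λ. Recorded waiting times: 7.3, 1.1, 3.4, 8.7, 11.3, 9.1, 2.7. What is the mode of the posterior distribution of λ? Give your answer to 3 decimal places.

The Exponential(rate=λ) likelihood is ∝ λ^n e^(−λΣtᵢ). Here n = 7 and Σtᵢ = 7.3 + 1.1 + 3.4 + 8.7 + 11.3 + 9.1 + 2.7 = 43.6.
Posterior ∝ λ^2e^(−1λ) · λ^7e^(−43.6λ) = λ^9e^(−44.6λ), i.e. Gamma(10, 44.6).
Mode = (a−1)/b = 9/44.6 ≈ 0.202.

λ̂_MAP = 0.202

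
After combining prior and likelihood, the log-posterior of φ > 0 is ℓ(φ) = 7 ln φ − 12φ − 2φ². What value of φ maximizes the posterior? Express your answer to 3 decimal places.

φ̂_MAP = 0.500

ℓ'(φ) = 7/φ − 12 − 4φ. Setting this to zero and multiplying by φ: 4φ² + 12φ − 7 = 0.
φ = (−12 + √(12² + 4·4·7)) / (2·4) = (−12 + √256) / 8 = (−12 + 16)/8 = 1/2.
ℓ''(φ) = −7/φ² − 4 < 0, confirming a maximum.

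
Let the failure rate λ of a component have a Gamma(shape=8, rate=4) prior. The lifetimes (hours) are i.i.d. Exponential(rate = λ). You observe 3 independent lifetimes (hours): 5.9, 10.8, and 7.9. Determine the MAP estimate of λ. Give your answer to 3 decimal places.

The Exponential(rate=λ) likelihood is ∝ λ^n e^(−λΣtᵢ). Here n = 3 and Σtᵢ = 5.9 + 10.8 + 7.9 = 24.6.
Posterior ∝ λ^7e^(−4λ) · λ^3e^(−24.6λ) = λ^10e^(−28.6λ), i.e. Gamma(11, 28.6).
Mode = (a−1)/b = 10/28.6 ≈ 0.350.

λ̂_MAP = 0.350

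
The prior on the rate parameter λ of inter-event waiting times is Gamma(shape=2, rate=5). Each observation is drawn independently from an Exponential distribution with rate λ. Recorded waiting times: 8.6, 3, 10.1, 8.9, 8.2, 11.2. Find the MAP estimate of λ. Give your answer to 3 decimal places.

λ̂_MAP = 0.127

The Exponential(rate=λ) likelihood is ∝ λ^n e^(−λΣtᵢ). Here n = 6 and Σtᵢ = 8.6 + 3 + 10.1 + 8.9 + 8.2 + 11.2 = 50.
Posterior ∝ λe^(−5λ) · λ^6e^(−50λ) = λ^7e^(−55λ), i.e. Gamma(8, 55).
Mode = (a−1)/b = 7/55 ≈ 0.127.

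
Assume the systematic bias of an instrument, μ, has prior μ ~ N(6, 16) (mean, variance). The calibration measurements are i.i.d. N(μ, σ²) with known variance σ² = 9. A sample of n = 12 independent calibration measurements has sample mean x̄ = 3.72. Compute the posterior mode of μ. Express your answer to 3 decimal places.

n = 12, x̄ = 3.72.
For a Normal prior and Normal likelihood with known variance, the posterior is Normal; its mode equals its mean, the precision-weighted average.
Prior precision 1/σ₀² = 1/16 = 0.0625; data precision n/σ² = 12/9 = 4/3.
μ̂ = (0.0625·6 + (4/3)·3.72) / (0.0625 + 4/3) = 5.335/(67/48) = 6402/1675 ≈ 3.822.

μ̂_MAP = 3.822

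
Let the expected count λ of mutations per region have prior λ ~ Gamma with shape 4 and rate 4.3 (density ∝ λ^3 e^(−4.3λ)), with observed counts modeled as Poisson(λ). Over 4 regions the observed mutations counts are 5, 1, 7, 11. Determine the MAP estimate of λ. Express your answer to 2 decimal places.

Σxᵢ = 5+1+7+11 = 24, with n = 4.
Posterior ∝ λ^3e^(−4.3λ) · λ^24e^(−4λ) = λ^27e^(−8.3λ), i.e. Gamma(shape=28, rate=8.3).
The mode of a Gamma(a, b) with a ≥ 1 (shape–rate) is (a−1)/b = 27/8.3 ≈ 3.25.

λ̂_MAP = 3.25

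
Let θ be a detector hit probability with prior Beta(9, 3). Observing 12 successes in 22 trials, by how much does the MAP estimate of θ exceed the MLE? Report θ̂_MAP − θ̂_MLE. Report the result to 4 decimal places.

MAP − MLE = 0.0795

Posterior is Beta(21, 13); MAP = (21−1)/(34−2) = 20/32 ≈ 0.62500.
MLE ignores the prior: θ̂_MLE = k/n = 12/22 ≈ 0.54545.
Difference = 20/32 − 12/22 = 7/88 ≈ 0.0795.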